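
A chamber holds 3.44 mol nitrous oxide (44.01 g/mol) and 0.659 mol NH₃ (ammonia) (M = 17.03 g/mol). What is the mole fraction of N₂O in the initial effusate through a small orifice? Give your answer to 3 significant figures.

0.765

Each component's effusion rate ∝ (its partial pressure)·(1/√M) ∝ n_i/√M_i.
Mole fraction of N₂O in the effusate = (n_N₂O/√M_N₂O) / (n_N₂O/√M_N₂O + n_NH₃/√M_NH₃)
= (3.44/√44.01) / (3.44/√44.01 + 0.659/√17.03) = 0.5185/(0.5185 + 0.1597) = 0.765.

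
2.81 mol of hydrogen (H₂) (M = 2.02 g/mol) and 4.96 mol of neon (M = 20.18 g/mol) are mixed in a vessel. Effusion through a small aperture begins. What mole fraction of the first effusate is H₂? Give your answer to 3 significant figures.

0.642

Effusion rate of each component ∝ n_i/√M_i (partial pressure × 1/√M).
So x_H₂ in the escaping gas = (n_H₂/√M_H₂) / Σ(n_i/√M_i)
= (2.81/√2.02) / (2.81/√2.02 + 4.96/√20.18) = 1.977/(1.977 + 1.104) = 0.642.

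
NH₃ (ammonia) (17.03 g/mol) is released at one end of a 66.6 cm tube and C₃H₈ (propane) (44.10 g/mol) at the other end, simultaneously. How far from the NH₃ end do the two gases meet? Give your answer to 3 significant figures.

41.1 cm

Graham's law gives d_NH₃/d_C₃H₈ = rate_NH₃/rate_C₃H₈ = √(M_C₃H₈/M_NH₃) = √(44.10/17.03) = 1.609.
With d_NH₃ + d_C₃H₈ = 66.6 cm, d_C₃H₈ = 66.6/(1 + 1.609) = 25.52 cm.
d_NH₃ = 66.6 − 25.52 = 41.1 cm.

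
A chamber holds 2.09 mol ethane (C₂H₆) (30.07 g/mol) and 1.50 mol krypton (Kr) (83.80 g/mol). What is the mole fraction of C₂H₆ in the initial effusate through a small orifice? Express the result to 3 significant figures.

Each component's effusion rate ∝ (its partial pressure)·(1/√M) ∝ n_i/√M_i.
Mole fraction of C₂H₆ in the effusate = (n_C₂H₆/√M_C₂H₆) / (n_C₂H₆/√M_C₂H₆ + n_Kr/√M_Kr)
= (2.09/√30.07) / (2.09/√30.07 + 1.50/√83.80) = 0.3811/(0.3811 + 0.1639) = 0.699.

0.699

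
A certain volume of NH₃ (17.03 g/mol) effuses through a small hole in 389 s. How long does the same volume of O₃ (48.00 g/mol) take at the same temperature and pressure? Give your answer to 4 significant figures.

653.1 s

Using Graham's law: t_O₃/t_NH₃ = √(M_O₃/M_NH₃) = √(48.00/17.03) = √2.819 = 1.679.
So the time for O₃ is 389 × 1.679 = 653.1 s.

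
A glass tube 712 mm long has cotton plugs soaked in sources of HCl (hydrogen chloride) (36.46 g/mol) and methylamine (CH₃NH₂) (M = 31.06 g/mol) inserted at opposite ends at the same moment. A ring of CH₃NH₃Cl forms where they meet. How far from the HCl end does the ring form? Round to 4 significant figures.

341.7 mm

Distances travelled in equal time are proportional to diffusion rates, so d_HCl/d_CH₃NH₂ = √(M_CH₃NH₂/M_HCl) = √(31.06/36.46) = 0.9230.
With d_HCl + d_CH₃NH₂ = 712 mm, d_CH₃NH₂ = 712/(1 + 0.9230) = 370.3 mm.
d_HCl = 712 − 370.3 = 341.7 mm.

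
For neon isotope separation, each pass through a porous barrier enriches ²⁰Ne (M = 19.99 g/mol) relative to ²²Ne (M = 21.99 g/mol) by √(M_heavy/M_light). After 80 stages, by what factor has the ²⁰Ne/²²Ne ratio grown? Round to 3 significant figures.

45.3

The single-stage factor is √(M_heavy/M_light), so 80 stages give [√(21.99/19.99)]^80 = (21.99/19.99)^(80/2).
= 1.10005^40 = 45.3.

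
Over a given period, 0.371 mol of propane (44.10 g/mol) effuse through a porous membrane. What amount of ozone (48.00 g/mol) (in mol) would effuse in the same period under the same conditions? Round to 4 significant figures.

Graham's law gives rate_O₃/rate_C₃H₈ = √(M_C₃H₈/M_O₃) = √(44.10/48.00) = √0.9188 = 0.9585.
So the amount for O₃ is 0.371 × 0.9585 = 0.3556 mol.

0.3556 mol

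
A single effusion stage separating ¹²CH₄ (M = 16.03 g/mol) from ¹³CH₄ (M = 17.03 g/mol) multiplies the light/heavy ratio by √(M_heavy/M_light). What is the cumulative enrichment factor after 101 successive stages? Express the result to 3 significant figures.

Overall factor = α^101 with α = √(17.03/16.03), i.e. (17.03/16.03)^(101/2).
= 1.06238^(101/2) = 21.2.

21.2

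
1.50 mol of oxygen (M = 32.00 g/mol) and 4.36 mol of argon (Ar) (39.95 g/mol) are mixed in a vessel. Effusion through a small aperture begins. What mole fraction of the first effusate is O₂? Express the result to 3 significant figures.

0.278

The effusion rate of species i is ∝ p_i/√M_i ∝ n_i/√M_i.
Mole fraction of O₂ in the effusate = (n_O₂/√M_O₂) / (n_O₂/√M_O₂ + n_Ar/√M_Ar)
= (1.50/√32.00) / (1.50/√32.00 + 4.36/√39.95) = 0.2652/(0.2652 + 0.6898) = 0.278.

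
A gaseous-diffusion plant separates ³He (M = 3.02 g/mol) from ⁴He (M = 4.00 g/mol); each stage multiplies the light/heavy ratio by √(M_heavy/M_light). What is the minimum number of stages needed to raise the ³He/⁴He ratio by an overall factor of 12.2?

18

With α = √(4.00/3.02) per stage, ln α = ½ ln(1.32450) = 0.1405.
Need α^N ≥ 12.2 ⇒ N ≥ ln(12.2) / ln α = 2.501 / 0.1405 = 17.80.
Minimum whole number of stages: N = 18.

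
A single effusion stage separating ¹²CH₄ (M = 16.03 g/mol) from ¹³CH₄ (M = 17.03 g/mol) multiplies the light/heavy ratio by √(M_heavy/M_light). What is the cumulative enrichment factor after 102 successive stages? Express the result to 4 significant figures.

Each stage multiplies the ratio by α = √(17.03/16.03), so after 102 stages the overall factor is α^102 = (17.03/16.03)^(102/2).
= 1.06238^51 = 21.89.

21.89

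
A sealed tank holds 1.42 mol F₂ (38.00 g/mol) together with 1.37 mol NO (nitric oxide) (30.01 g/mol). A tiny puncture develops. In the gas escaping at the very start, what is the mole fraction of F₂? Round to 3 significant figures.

Rate_i ∝ x_i/√M_i (Graham's law weighted by mole fraction), so the effusate composition follows n_i/√M_i.
So x_F₂ in the escaping gas = (n_F₂/√M_F₂) / Σ(n_i/√M_i)
= (1.42/√38.00) / (1.42/√38.00 + 1.37/√30.01) = 0.2304/(0.2304 + 0.2501) = 0.479.

0.479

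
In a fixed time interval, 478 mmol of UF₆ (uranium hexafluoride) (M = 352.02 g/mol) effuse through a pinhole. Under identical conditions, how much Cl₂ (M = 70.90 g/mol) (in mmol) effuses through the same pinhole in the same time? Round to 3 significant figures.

1070 mmol

From Graham's law, rate_Cl₂/rate_UF₆ = √(M_UF₆/M_Cl₂) = √(352.02/70.90) = √4.965 = 2.228.
So the amount for Cl₂ is 478 × 2.228 = 1070 mmol.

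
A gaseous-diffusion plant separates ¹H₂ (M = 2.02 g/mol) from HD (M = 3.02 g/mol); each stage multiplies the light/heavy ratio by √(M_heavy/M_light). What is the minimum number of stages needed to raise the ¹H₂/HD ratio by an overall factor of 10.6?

Single-stage factor α = √(3.02/2.02), so ln α = ½ ln(1.49505) = 0.2011.
Need α^N ≥ 10.6 ⇒ N ≥ ln(10.6) / ln α = 2.361 / 0.2011 = 11.74.
So at least 12 stages are needed.

12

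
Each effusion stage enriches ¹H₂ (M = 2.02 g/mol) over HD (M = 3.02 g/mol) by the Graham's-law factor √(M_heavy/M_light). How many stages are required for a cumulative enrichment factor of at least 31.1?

Per stage α = (3.02/2.02)^(1/2) = 1.49505^0.5, giving ln α = 0.2011.
Need α^N ≥ 31.1 ⇒ N ≥ ln(31.1) / ln α = 3.437 / 0.2011 = 17.09.
Minimum whole number of stages: N = 18.

18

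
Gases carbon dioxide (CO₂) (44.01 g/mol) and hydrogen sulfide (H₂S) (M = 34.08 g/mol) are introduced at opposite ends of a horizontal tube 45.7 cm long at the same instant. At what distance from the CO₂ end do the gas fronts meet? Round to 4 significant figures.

In equal time, each gas travels a distance ∝ its rate ∝ 1/√M, so d_CO₂/d_H₂S = √(M_H₂S/M_CO₂) = √(34.08/44.01) = 0.8800.
With d_CO₂ + d_H₂S = 45.7 cm, d_H₂S = 45.7/(1 + 0.8800) = 24.31 cm.
d_CO₂ = 45.7 − 24.31 = 21.39 cm.

21.39 cm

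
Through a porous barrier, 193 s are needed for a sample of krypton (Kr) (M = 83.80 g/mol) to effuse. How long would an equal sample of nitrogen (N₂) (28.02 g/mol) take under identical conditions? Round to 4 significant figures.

By Graham's law, t_N₂/t_Kr = √(M_N₂/M_Kr) = √(28.02/83.80) = √0.3344 = 0.5782.
So the time for N₂ is 193 × 0.5782 = 111.6 s.

111.6 s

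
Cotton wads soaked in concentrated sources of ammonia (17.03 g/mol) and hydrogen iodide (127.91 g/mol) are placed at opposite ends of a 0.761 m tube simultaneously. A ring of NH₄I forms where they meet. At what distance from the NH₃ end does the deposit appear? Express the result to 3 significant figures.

In equal time, each gas travels a distance ∝ its rate ∝ 1/√M, so d_NH₃/d_HI = √(M_HI/M_NH₃) = √(127.91/17.03) = 2.741.
With d_NH₃ + d_HI = 0.761 m, d_HI = 0.761/(1 + 2.741) = 0.2034 m.
d_NH₃ = 0.761 − 0.2034 = 0.558 m.

0.558 m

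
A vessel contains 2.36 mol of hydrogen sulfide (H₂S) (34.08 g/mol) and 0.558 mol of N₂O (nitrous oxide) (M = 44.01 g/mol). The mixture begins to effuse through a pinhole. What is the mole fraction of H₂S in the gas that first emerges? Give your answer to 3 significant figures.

Rate_i ∝ x_i/√M_i (Graham's law weighted by mole fraction), so the effusate composition follows n_i/√M_i.
So x_H₂S in the escaping gas = (n_H₂S/√M_H₂S) / Σ(n_i/√M_i)
= (2.36/√34.08) / (2.36/√34.08 + 0.558/√44.01) = 0.4043/(0.4043 + 0.08411) = 0.828.

0.828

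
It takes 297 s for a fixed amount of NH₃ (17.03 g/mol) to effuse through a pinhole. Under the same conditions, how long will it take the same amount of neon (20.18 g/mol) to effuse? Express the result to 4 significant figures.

323.3 s

Using Graham's law: t_Ne/t_NH₃ = √(M_Ne/M_NH₃) = √(20.18/17.03) = √1.185 = 1.089.
So the time for Ne is 297 × 1.089 = 323.3 s.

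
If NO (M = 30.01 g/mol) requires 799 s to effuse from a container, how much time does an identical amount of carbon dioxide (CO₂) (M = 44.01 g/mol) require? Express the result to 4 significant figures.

By Graham's law, t_CO₂/t_NO = √(M_CO₂/M_NO) = √(44.01/30.01) = √1.467 = 1.211.
So the time for CO₂ is 799 × 1.211 = 967.6 s.

967.6 s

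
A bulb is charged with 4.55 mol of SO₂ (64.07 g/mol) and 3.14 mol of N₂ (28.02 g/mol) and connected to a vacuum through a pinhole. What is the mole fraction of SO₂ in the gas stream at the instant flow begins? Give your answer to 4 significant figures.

0.4893

The effusion rate of species i is ∝ p_i/√M_i ∝ n_i/√M_i.
So x_SO₂ in the escaping gas = (n_SO₂/√M_SO₂) / Σ(n_i/√M_i)
= (4.55/√64.07) / (4.55/√64.07 + 3.14/√28.02) = 0.5684/(0.5684 + 0.5932) = 0.4893.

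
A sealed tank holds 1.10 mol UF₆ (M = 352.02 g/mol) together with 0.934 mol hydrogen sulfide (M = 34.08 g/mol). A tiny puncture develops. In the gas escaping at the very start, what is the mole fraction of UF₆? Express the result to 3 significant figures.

Rate_i ∝ x_i/√M_i (Graham's law weighted by mole fraction), so the effusate composition follows n_i/√M_i.
Mole fraction of UF₆ in the effusate = (n_UF₆/√M_UF₆) / (n_UF₆/√M_UF₆ + n_H₂S/√M_H₂S)
= (1.10/√352.02) / (1.10/√352.02 + 0.934/√34.08) = 0.05863/(0.05863 + 0.1600) = 0.268.

0.268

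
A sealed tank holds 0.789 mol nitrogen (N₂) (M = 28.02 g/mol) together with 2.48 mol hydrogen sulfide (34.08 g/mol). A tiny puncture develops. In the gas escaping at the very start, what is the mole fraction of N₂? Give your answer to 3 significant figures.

Rate_i ∝ x_i/√M_i (Graham's law weighted by mole fraction), so the effusate composition follows n_i/√M_i.
Mole fraction of N₂ in the effusate = (n_N₂/√M_N₂) / (n_N₂/√M_N₂ + n_H₂S/√M_H₂S)
= (0.789/√28.02) / (0.789/√28.02 + 2.48/√34.08) = 0.1491/(0.1491 + 0.4248) = 0.260.

0.260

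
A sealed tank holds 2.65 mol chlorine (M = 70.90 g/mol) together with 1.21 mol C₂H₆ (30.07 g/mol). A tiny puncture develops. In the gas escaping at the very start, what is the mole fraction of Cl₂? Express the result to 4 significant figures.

0.5878

The effusion rate of species i is ∝ p_i/√M_i ∝ n_i/√M_i.
So x_Cl₂ in the escaping gas = (n_Cl₂/√M_Cl₂) / Σ(n_i/√M_i)
= (2.65/√70.90) / (2.65/√70.90 + 1.21/√30.07) = 0.3147/(0.3147 + 0.2207) = 0.5878.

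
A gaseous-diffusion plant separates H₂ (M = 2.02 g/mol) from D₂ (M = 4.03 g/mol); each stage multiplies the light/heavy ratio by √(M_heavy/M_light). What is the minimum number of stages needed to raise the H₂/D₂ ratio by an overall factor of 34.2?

11

Per stage α = (4.03/2.02)^(1/2) = 1.99505^0.5, giving ln α = 0.3453.
Need α^N ≥ 34.2 ⇒ N ≥ ln(34.2) / ln α = 3.532 / 0.3453 = 10.23.
So at least 11 stages are needed.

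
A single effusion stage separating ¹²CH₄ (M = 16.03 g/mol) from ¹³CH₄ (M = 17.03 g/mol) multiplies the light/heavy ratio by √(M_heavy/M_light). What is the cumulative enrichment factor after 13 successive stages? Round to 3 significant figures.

1.48

The single-stage factor is √(M_heavy/M_light), so 13 stages give [√(17.03/16.03)]^13 = (17.03/16.03)^(13/2).
= 1.06238^(13/2) = 1.48.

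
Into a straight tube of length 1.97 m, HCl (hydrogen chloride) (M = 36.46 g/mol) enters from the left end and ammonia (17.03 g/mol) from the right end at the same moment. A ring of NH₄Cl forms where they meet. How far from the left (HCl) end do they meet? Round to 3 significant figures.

0.800 m

The fronts meet when d_HCl + d_NH₃ = L with d_HCl/d_NH₃ = √(M_NH₃/M_HCl) (Graham's law). Here √(M_NH₃/M_HCl) = √(17.03/36.46) = 0.6834.
With d_HCl + d_NH₃ = 1.97 m, d_NH₃ = 1.97/(1 + 0.6834) = 1.170 m.
d_HCl = 1.97 − 1.170 = 0.800 m.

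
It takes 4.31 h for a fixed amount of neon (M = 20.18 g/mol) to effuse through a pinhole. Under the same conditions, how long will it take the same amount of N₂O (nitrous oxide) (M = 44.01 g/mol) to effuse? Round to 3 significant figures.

Since effusion rate ∝ 1/√M, t_N₂O/t_Ne = √(M_N₂O/M_Ne) = √(44.01/20.18) = √2.181 = 1.477.
So the time for N₂O is 4.31 × 1.477 = 6.36 h.

6.36 h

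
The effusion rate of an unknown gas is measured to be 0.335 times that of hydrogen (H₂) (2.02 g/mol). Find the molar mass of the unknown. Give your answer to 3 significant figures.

From Graham's law, rate_X/rate_H₂ = √(M_H₂/M_X).
0.335 = √(2.02/M_X)
M_X = 2.02 / 0.335² = 2.02 / 0.1122 = 18.0 g/mol

18.0 g/mol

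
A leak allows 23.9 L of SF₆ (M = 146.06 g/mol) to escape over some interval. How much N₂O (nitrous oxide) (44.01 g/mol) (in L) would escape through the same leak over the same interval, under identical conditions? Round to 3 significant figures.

Using Graham's law: rate_N₂O/rate_SF₆ = √(M_SF₆/M_N₂O) = √(146.06/44.01) = √3.319 = 1.822.
So the volume for N₂O is 23.9 × 1.822 = 43.5 L.

43.5 L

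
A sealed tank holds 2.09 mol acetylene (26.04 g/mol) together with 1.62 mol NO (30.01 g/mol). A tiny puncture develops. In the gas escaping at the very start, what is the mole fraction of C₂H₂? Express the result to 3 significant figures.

The effusion rate of species i is ∝ p_i/√M_i ∝ n_i/√M_i.
So x_C₂H₂ in the escaping gas = (n_C₂H₂/√M_C₂H₂) / Σ(n_i/√M_i)
= (2.09/√26.04) / (2.09/√26.04 + 1.62/√30.01) = 0.4096/(0.4096 + 0.2957) = 0.581.

0.581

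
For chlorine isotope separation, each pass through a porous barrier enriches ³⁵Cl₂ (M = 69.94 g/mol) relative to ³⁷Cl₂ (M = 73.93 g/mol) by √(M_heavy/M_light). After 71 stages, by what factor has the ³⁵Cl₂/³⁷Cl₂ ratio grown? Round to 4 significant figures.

7.168

Each stage multiplies the ratio by α = √(73.93/69.94), so after 71 stages the overall factor is α^71 = (73.93/69.94)^(71/2).
= 1.05705^(71/2) = 7.168.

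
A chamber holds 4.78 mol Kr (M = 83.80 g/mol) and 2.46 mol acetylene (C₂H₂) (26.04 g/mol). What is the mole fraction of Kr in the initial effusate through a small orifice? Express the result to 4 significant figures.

0.5200

Rate_i ∝ x_i/√M_i (Graham's law weighted by mole fraction), so the effusate composition follows n_i/√M_i.
Mole fraction of Kr in the effusate = (n_Kr/√M_Kr) / (n_Kr/√M_Kr + n_C₂H₂/√M_C₂H₂)
= (4.78/√83.80) / (4.78/√83.80 + 2.46/√26.04) = 0.5222/(0.5222 + 0.4821) = 0.5200.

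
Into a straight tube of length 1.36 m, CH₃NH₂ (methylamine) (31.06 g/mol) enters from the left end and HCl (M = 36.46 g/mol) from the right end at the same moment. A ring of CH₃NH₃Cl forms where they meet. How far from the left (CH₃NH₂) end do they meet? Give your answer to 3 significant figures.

0.707 m

Graham's law gives d_CH₃NH₂/d_HCl = rate_CH₃NH₂/rate_HCl = √(M_HCl/M_CH₃NH₂) = √(36.46/31.06) = 1.083.
With d_CH₃NH₂ + d_HCl = 1.36 m, d_HCl = 1.36/(1 + 1.083) = 0.6528 m.
d_CH₃NH₂ = 1.36 − 0.6528 = 0.707 m.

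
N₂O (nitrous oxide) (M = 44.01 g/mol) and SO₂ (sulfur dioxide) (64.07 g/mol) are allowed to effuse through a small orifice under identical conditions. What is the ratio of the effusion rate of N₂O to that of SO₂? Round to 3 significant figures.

Since effusion rate ∝ 1/√M, rate_N₂O/rate_SO₂ = √(M_SO₂/M_N₂O) = √(64.07/44.01) = √1.456 = 1.21.

1.21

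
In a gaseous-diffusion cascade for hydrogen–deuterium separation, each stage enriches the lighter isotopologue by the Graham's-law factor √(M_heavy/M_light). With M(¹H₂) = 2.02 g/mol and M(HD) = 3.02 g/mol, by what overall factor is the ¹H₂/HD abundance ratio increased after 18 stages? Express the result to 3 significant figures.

The single-stage factor is √(M_heavy/M_light), so 18 stages give [√(3.02/2.02)]^18 = (3.02/2.02)^(18/2).
= 1.49505^9 = 37.3.

37.3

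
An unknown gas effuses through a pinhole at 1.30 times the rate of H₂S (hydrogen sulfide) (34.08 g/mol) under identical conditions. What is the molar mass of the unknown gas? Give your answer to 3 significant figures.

Using Graham's law: rate_X/rate_H₂S = √(M_H₂S/M_X).
1.30 = √(34.08/M_X)
M_X = 34.08 / 1.30² = 34.08 / 1.690 = 20.2 g/mol

20.2 g/mol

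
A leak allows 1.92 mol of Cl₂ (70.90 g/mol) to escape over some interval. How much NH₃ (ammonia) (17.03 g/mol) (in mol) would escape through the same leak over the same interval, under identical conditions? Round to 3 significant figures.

3.92 mol

Using Graham's law: rate_NH₃/rate_Cl₂ = √(M_Cl₂/M_NH₃) = √(70.90/17.03) = √4.163 = 2.040.
So the amount for NH₃ is 1.92 × 2.040 = 3.92 mol.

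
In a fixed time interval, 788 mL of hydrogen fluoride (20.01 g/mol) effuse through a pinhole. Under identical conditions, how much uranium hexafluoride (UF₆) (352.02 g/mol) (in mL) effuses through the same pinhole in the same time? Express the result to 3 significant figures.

188 mL

From Graham's law, rate_UF₆/rate_HF = √(M_HF/M_UF₆) = √(20.01/352.02) = √0.05684 = 0.2384.
So the volume for UF₆ is 788 × 0.2384 = 188 mL.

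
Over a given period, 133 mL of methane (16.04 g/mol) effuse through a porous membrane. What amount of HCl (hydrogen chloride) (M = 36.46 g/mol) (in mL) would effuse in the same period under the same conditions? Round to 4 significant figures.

88.22 mL

Since effusion rate ∝ 1/√M, rate_HCl/rate_CH₄ = √(M_CH₄/M_HCl) = √(16.04/36.46) = √0.4399 = 0.6633.
So the volume for HCl is 133 × 0.6633 = 88.22 mL.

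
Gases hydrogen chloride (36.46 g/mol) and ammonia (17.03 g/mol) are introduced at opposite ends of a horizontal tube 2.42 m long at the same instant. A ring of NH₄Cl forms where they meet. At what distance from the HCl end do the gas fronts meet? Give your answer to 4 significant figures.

0.9825 m

In equal time, each gas travels a distance ∝ its rate ∝ 1/√M, so d_HCl/d_NH₃ = √(M_NH₃/M_HCl) = √(17.03/36.46) = 0.6834.
With d_HCl + d_NH₃ = 2.42 m, d_NH₃ = 2.42/(1 + 0.6834) = 1.438 m.
d_HCl = 2.42 − 1.438 = 0.9825 m.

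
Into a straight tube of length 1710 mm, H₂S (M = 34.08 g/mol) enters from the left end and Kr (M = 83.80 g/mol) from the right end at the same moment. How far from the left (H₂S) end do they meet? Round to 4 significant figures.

The fronts meet when d_H₂S + d_Kr = L with d_H₂S/d_Kr = √(M_Kr/M_H₂S) (Graham's law). Here √(M_Kr/M_H₂S) = √(83.80/34.08) = 1.568.
With d_H₂S + d_Kr = 1710 mm, d_Kr = 1710/(1 + 1.568) = 665.9 mm.
d_H₂S = 1710 − 665.9 = 1044 mm.

1044 mm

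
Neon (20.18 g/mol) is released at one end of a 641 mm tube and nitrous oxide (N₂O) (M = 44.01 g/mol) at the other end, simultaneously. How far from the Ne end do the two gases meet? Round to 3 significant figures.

The fronts meet when d_Ne + d_N₂O = L with d_Ne/d_N₂O = √(M_N₂O/M_Ne) (Graham's law). Here √(M_N₂O/M_Ne) = √(44.01/20.18) = 1.477.
With d_Ne + d_N₂O = 641 mm, d_N₂O = 641/(1 + 1.477) = 258.8 mm.
d_Ne = 641 − 258.8 = 382 mm.

382 mm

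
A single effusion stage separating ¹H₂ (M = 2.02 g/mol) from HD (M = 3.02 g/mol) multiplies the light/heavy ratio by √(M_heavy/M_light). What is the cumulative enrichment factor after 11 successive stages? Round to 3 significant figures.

Overall factor = α^11 with α = √(3.02/2.02), i.e. (3.02/2.02)^(11/2).
= 1.49505^(11/2) = 9.13.

9.13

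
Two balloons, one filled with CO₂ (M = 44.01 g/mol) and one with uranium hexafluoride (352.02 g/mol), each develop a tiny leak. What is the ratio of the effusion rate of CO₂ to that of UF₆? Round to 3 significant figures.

2.83

From Graham's law, rate_CO₂/rate_UF₆ = √(M_UF₆/M_CO₂) = √(352.02/44.01) = √7.999 = 2.83.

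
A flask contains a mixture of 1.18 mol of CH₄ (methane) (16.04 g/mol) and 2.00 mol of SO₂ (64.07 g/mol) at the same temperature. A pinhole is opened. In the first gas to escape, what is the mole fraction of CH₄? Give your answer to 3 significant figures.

0.541

The effusion rate of species i is ∝ p_i/√M_i ∝ n_i/√M_i.
So x_CH₄ in the escaping gas = (n_CH₄/√M_CH₄) / Σ(n_i/√M_i)
= (1.18/√16.04) / (1.18/√16.04 + 2.00/√64.07) = 0.2946/(0.2946 + 0.2499) = 0.541.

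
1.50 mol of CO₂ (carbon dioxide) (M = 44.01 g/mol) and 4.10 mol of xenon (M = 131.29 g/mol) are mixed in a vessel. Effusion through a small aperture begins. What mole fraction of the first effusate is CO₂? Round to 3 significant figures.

0.387

Effusion rate of each component ∝ n_i/√M_i (partial pressure × 1/√M).
x_CO₂(eff) = (n_CO₂/√M_CO₂) / (n_CO₂/√M_CO₂ + n_Xe/√M_Xe)
= (1.50/√44.01) / (1.50/√44.01 + 4.10/√131.29) = 0.2261/(0.2261 + 0.3578) = 0.387.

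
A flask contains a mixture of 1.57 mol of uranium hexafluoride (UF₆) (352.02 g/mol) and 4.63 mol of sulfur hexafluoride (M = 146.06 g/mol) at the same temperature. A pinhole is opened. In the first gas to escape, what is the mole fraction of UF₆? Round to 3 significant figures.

Effusion rate of each component ∝ n_i/√M_i (partial pressure × 1/√M).
Mole fraction of UF₆ in the effusate = (n_UF₆/√M_UF₆) / (n_UF₆/√M_UF₆ + n_SF₆/√M_SF₆)
= (1.57/√352.02) / (1.57/√352.02 + 4.63/√146.06) = 0.08368/(0.08368 + 0.3831) = 0.179.

0.179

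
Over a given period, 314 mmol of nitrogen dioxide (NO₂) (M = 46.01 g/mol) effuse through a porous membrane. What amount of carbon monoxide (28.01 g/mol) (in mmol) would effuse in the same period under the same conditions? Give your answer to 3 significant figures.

402 mmol

Graham's law gives rate_CO/rate_NO₂ = √(M_NO₂/M_CO) = √(46.01/28.01) = √1.643 = 1.282.
So the amount for CO is 314 × 1.282 = 402 mmol.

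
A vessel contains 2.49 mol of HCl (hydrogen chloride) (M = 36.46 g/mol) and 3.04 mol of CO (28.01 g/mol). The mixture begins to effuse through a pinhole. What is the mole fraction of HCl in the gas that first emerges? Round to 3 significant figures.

0.418

Effusion rate of each component ∝ n_i/√M_i (partial pressure × 1/√M).
Mole fraction of HCl in the effusate = (n_HCl/√M_HCl) / (n_HCl/√M_HCl + n_CO/√M_CO)
= (2.49/√36.46) / (2.49/√36.46 + 3.04/√28.01) = 0.4124/(0.4124 + 0.5744) = 0.418.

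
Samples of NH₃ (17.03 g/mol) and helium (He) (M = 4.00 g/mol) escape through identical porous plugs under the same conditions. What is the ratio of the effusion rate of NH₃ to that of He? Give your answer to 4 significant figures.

0.4846

Using Graham's law: rate_NH₃/rate_He = √(M_He/M_NH₃) = √(4.00/17.03) = √0.2349 = 0.4846.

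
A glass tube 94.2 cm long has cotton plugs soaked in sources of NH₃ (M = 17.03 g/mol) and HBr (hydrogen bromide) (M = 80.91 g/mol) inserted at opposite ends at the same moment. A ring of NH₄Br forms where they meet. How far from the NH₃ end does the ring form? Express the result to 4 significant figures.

Graham's law gives d_NH₃/d_HBr = rate_NH₃/rate_HBr = √(M_HBr/M_NH₃) = √(80.91/17.03) = 2.180.
With d_NH₃ + d_HBr = 94.2 cm, d_HBr = 94.2/(1 + 2.180) = 29.63 cm.
d_NH₃ = 94.2 − 29.63 = 64.57 cm.

64.57 cm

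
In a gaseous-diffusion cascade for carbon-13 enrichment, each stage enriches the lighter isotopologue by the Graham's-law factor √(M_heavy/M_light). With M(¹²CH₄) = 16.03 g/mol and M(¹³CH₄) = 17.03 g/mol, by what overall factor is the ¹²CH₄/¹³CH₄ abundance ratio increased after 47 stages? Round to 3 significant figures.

4.15

Each stage multiplies the ratio by α = √(17.03/16.03), so after 47 stages the overall factor is α^47 = (17.03/16.03)^(47/2).
= 1.06238^(47/2) = 4.15.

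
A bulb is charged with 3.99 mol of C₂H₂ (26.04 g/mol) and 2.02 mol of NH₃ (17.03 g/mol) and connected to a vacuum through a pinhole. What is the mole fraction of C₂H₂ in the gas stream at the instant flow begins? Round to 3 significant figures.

0.615

Rate_i ∝ x_i/√M_i (Graham's law weighted by mole fraction), so the effusate composition follows n_i/√M_i.
x_C₂H₂(eff) = (n_C₂H₂/√M_C₂H₂) / (n_C₂H₂/√M_C₂H₂ + n_NH₃/√M_NH₃)
= (3.99/√26.04) / (3.99/√26.04 + 2.02/√17.03) = 0.7819/(0.7819 + 0.4895) = 0.615.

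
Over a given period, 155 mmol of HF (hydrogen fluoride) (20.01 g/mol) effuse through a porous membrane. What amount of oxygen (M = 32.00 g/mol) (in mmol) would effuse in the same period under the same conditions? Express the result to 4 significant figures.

122.6 mmol

Since effusion rate ∝ 1/√M, rate_O₂/rate_HF = √(M_HF/M_O₂) = √(20.01/32.00) = √0.6253 = 0.7908.
So the amount for O₂ is 155 × 0.7908 = 122.6 mmol.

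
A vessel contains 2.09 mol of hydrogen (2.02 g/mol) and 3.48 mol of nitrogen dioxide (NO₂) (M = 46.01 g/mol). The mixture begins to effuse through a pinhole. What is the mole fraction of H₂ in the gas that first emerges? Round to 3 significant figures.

0.741

Each component's effusion rate ∝ (its partial pressure)·(1/√M) ∝ n_i/√M_i.
So x_H₂ in the escaping gas = (n_H₂/√M_H₂) / Σ(n_i/√M_i)
= (2.09/√2.02) / (2.09/√2.02 + 3.48/√46.01) = 1.471/(1.471 + 0.5130) = 0.741.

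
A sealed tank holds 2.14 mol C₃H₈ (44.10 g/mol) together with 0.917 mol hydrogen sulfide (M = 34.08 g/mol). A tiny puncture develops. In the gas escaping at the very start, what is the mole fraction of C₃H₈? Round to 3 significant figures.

The effusion rate of species i is ∝ p_i/√M_i ∝ n_i/√M_i.
x_C₃H₈(eff) = (n_C₃H₈/√M_C₃H₈) / (n_C₃H₈/√M_C₃H₈ + n_H₂S/√M_H₂S)
= (2.14/√44.10) / (2.14/√44.10 + 0.917/√34.08) = 0.3223/(0.3223 + 0.1571) = 0.672.

0.672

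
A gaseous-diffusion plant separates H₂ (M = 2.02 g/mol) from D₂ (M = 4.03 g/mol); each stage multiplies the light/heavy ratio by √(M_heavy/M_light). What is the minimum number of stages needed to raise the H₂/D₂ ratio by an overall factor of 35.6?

With α = √(4.03/2.02) per stage, ln α = ½ ln(1.99505) = 0.3453.
Need α^N ≥ 35.6 ⇒ N ≥ ln(35.6) / ln α = 3.572 / 0.3453 = 10.34.
Rounding up, N = 11 stages.

11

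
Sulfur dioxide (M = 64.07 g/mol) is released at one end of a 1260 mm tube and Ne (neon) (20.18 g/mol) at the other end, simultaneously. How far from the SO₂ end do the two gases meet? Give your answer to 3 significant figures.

453 mm

The fronts meet when d_SO₂ + d_Ne = L with d_SO₂/d_Ne = √(M_Ne/M_SO₂) (Graham's law). Here √(M_Ne/M_SO₂) = √(20.18/64.07) = 0.5612.
With d_SO₂ + d_Ne = 1260 mm, d_Ne = 1260/(1 + 0.5612) = 807.1 mm.
d_SO₂ = 1260 − 807.1 = 453 mm.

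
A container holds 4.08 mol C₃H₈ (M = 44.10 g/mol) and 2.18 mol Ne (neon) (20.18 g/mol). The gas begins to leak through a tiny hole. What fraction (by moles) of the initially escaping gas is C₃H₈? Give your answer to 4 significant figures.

The effusion rate of species i is ∝ p_i/√M_i ∝ n_i/√M_i.
So x_C₃H₈ in the escaping gas = (n_C₃H₈/√M_C₃H₈) / Σ(n_i/√M_i)
= (4.08/√44.10) / (4.08/√44.10 + 2.18/√20.18) = 0.6144/(0.6144 + 0.4853) = 0.5587.

0.5587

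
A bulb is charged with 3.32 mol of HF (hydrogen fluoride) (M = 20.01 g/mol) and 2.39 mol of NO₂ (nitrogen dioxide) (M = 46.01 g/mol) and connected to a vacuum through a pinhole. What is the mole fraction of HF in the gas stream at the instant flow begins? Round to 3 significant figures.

Effusion rate of each component ∝ n_i/√M_i (partial pressure × 1/√M).
x_HF(eff) = (n_HF/√M_HF) / (n_HF/√M_HF + n_NO₂/√M_NO₂)
= (3.32/√20.01) / (3.32/√20.01 + 2.39/√46.01) = 0.7422/(0.7422 + 0.3523) = 0.678.

0.678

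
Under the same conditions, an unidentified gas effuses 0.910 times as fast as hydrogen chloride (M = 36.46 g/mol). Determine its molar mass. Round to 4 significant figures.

44.03 g/mol

By Graham's law, rate_X/rate_HCl = √(M_HCl/M_X).
0.910 = √(36.46/M_X)
M_X = 36.46 / 0.910² = 36.46 / 0.8281 = 44.03 g/mol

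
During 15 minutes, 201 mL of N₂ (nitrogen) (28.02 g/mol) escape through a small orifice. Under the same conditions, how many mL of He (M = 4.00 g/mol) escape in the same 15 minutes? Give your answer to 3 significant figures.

From Graham's law, rate_He/rate_N₂ = √(M_N₂/M_He) = √(28.02/4.00) = √7.005 = 2.647.
So the volume for He is 201 × 2.647 = 532 mL.

532 mL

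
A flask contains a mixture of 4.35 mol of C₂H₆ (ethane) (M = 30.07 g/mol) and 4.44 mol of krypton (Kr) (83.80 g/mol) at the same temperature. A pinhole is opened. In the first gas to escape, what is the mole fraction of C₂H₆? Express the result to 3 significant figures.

The effusion rate of species i is ∝ p_i/√M_i ∝ n_i/√M_i.
So x_C₂H₆ in the escaping gas = (n_C₂H₆/√M_C₂H₆) / Σ(n_i/√M_i)
= (4.35/√30.07) / (4.35/√30.07 + 4.44/√83.80) = 0.7933/(0.7933 + 0.4850) = 0.621.

0.621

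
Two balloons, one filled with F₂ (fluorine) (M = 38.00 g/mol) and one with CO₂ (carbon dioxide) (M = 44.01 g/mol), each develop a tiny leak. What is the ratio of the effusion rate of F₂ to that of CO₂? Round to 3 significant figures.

1.08

Graham's law gives rate_F₂/rate_CO₂ = √(M_CO₂/M_F₂) = √(44.01/38.00) = √1.158 = 1.08.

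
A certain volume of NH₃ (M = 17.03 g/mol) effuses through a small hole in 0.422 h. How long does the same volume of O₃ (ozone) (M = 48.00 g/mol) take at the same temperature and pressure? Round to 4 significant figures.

By Graham's law, t_O₃/t_NH₃ = √(M_O₃/M_NH₃) = √(48.00/17.03) = √2.819 = 1.679.
So the time for O₃ is 0.422 × 1.679 = 0.7085 h.

0.7085 h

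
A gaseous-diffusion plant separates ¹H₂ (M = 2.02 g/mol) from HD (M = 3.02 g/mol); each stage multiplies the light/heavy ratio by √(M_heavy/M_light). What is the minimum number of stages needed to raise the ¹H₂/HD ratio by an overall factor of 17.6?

15

With α = √(3.02/2.02) per stage, ln α = ½ ln(1.49505) = 0.2011.
Need α^N ≥ 17.6 ⇒ N ≥ ln(17.6) / ln α = 2.868 / 0.2011 = 14.26.
Rounding up, N = 15 stages.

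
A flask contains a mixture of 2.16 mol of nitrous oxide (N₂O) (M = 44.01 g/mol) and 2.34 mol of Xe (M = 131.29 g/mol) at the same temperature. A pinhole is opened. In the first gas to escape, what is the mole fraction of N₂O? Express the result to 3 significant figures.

0.615

Effusion rate of each component ∝ n_i/√M_i (partial pressure × 1/√M).
Mole fraction of N₂O in the effusate = (n_N₂O/√M_N₂O) / (n_N₂O/√M_N₂O + n_Xe/√M_Xe)
= (2.16/√44.01) / (2.16/√44.01 + 2.34/√131.29) = 0.3256/(0.3256 + 0.2042) = 0.615.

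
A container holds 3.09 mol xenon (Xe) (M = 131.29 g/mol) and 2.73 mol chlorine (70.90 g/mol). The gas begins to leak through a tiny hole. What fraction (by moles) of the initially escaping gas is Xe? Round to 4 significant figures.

0.4541

Each component's effusion rate ∝ (its partial pressure)·(1/√M) ∝ n_i/√M_i.
Mole fraction of Xe in the effusate = (n_Xe/√M_Xe) / (n_Xe/√M_Xe + n_Cl₂/√M_Cl₂)
= (3.09/√131.29) / (3.09/√131.29 + 2.73/√70.90) = 0.2697/(0.2697 + 0.3242) = 0.4541.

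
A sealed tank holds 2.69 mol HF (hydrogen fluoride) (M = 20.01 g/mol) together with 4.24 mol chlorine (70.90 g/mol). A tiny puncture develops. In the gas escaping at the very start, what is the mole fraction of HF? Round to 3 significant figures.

The effusion rate of species i is ∝ p_i/√M_i ∝ n_i/√M_i.
Mole fraction of HF in the effusate = (n_HF/√M_HF) / (n_HF/√M_HF + n_Cl₂/√M_Cl₂)
= (2.69/√20.01) / (2.69/√20.01 + 4.24/√70.90) = 0.6014/(0.6014 + 0.5036) = 0.544.

0.544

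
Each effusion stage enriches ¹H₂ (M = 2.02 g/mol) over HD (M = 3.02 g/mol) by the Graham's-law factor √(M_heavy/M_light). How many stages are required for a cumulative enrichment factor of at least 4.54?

Single-stage factor α = √(3.02/2.02), so ln α = ½ ln(1.49505) = 0.2011.
Need α^N ≥ 4.54 ⇒ N ≥ ln(4.54) / ln α = 1.513 / 0.2011 = 7.52.
Rounding up, N = 8 stages.

8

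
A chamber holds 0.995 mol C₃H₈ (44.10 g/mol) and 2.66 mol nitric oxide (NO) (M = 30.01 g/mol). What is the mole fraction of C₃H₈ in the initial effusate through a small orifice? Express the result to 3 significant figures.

0.236

Rate_i ∝ x_i/√M_i (Graham's law weighted by mole fraction), so the effusate composition follows n_i/√M_i.
So x_C₃H₈ in the escaping gas = (n_C₃H₈/√M_C₃H₈) / Σ(n_i/√M_i)
= (0.995/√44.10) / (0.995/√44.10 + 2.66/√30.01) = 0.1498/(0.1498 + 0.4856) = 0.236.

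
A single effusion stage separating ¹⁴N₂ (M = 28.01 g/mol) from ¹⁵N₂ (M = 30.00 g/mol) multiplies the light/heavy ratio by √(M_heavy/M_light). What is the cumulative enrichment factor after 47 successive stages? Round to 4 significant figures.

Overall factor = α^47 with α = √(30.00/28.01), i.e. (30.00/28.01)^(47/2).
= 1.07105^(47/2) = 5.018.

5.018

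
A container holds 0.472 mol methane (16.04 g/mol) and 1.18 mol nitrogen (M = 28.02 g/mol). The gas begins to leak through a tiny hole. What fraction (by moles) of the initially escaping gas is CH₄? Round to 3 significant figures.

The effusion rate of species i is ∝ p_i/√M_i ∝ n_i/√M_i.
So x_CH₄ in the escaping gas = (n_CH₄/√M_CH₄) / Σ(n_i/√M_i)
= (0.472/√16.04) / (0.472/√16.04 + 1.18/√28.02) = 0.1179/(0.1179 + 0.2229) = 0.346.

0.346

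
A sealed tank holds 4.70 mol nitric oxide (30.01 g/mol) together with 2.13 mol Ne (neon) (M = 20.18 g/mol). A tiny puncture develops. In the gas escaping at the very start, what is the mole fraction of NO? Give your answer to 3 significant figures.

Each component's effusion rate ∝ (its partial pressure)·(1/√M) ∝ n_i/√M_i.
x_NO(eff) = (n_NO/√M_NO) / (n_NO/√M_NO + n_Ne/√M_Ne)
= (4.70/√30.01) / (4.70/√30.01 + 2.13/√20.18) = 0.8580/(0.8580 + 0.4742) = 0.644.

0.644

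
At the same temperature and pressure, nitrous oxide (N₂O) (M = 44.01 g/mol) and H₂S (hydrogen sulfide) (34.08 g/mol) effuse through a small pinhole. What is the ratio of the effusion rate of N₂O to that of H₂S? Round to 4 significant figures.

From Graham's law, rate_N₂O/rate_H₂S = √(M_H₂S/M_N₂O) = √(34.08/44.01) = √0.7744 = 0.8800.

0.8800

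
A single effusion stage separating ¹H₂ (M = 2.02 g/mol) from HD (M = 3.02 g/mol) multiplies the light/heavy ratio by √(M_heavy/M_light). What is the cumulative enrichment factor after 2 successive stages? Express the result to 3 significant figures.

1.50

Each stage multiplies the ratio by α = √(3.02/2.02), so after 2 stages the overall factor is α^2 = (3.02/2.02)^(2/2).
= 1.49505^1 = 1.50.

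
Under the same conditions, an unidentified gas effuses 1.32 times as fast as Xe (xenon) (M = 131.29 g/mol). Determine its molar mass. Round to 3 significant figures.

75.4 g/mol

By Graham's law, rate_X/rate_Xe = √(M_Xe/M_X).
1.32 = √(131.29/M_X)
M_X = 131.29 / 1.32² = 131.29 / 1.742 = 75.4 g/mol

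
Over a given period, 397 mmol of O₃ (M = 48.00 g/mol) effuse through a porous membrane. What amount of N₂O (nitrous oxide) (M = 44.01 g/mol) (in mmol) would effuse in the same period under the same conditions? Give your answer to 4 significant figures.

Graham's law gives rate_N₂O/rate_O₃ = √(M_O₃/M_N₂O) = √(48.00/44.01) = √1.091 = 1.044.
So the amount for N₂O is 397 × 1.044 = 414.6 mmol.

414.6 mmol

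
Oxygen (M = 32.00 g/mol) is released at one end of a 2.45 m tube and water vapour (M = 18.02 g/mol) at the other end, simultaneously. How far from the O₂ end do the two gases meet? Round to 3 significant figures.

The fronts meet when d_O₂ + d_H₂O = L with d_O₂/d_H₂O = √(M_H₂O/M_O₂) (Graham's law). Here √(M_H₂O/M_O₂) = √(18.02/32.00) = 0.7504.
With d_O₂ + d_H₂O = 2.45 m, d_H₂O = 2.45/(1 + 0.7504) = 1.400 m.
d_O₂ = 2.45 − 1.400 = 1.05 m.

1.05 m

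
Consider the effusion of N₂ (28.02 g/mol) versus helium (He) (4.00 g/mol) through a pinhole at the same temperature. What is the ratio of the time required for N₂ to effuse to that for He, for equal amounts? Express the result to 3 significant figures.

By Graham's law, t_N₂/t_He = √(M_N₂/M_He) = √(28.02/4.00) = √7.005 = 2.65.

2.65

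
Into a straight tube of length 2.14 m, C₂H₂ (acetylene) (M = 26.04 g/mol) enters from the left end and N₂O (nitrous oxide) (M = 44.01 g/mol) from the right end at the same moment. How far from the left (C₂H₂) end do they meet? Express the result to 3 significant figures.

1.21 m

Graham's law gives d_C₂H₂/d_N₂O = rate_C₂H₂/rate_N₂O = √(M_N₂O/M_C₂H₂) = √(44.01/26.04) = 1.300.
With d_C₂H₂ + d_N₂O = 2.14 m, d_N₂O = 2.14/(1 + 1.300) = 0.9304 m.
d_C₂H₂ = 2.14 − 0.9304 = 1.21 m.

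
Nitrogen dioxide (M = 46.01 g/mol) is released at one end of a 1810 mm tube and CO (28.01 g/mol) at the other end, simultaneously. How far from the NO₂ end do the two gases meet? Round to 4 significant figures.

Distances travelled in equal time are proportional to diffusion rates, so d_NO₂/d_CO = √(M_CO/M_NO₂) = √(28.01/46.01) = 0.7802.
With d_NO₂ + d_CO = 1810 mm, d_CO = 1810/(1 + 0.7802) = 1017 mm.
d_NO₂ = 1810 − 1017 = 793.3 mm.

793.3 mm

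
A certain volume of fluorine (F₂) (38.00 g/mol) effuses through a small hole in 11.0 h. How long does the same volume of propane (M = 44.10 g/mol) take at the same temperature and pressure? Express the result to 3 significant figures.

11.9 h

Using Graham's law: t_C₃H₈/t_F₂ = √(M_C₃H₈/M_F₂) = √(44.10/38.00) = √1.161 = 1.077.
So the time for C₃H₈ is 11.0 × 1.077 = 11.9 h.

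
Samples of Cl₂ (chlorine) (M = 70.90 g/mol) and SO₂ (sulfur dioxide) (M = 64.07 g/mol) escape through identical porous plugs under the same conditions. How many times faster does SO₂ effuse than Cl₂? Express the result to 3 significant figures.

1.05

Since effusion rate ∝ 1/√M, rate_SO₂/rate_Cl₂ = √(M_Cl₂/M_SO₂) = √(70.90/64.07) = √1.107 = 1.05.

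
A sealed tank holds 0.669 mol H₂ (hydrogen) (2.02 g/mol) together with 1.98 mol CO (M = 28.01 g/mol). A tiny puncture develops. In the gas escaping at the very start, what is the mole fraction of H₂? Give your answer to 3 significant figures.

0.557

Rate_i ∝ x_i/√M_i (Graham's law weighted by mole fraction), so the effusate composition follows n_i/√M_i.
So x_H₂ in the escaping gas = (n_H₂/√M_H₂) / Σ(n_i/√M_i)
= (0.669/√2.02) / (0.669/√2.02 + 1.98/√28.01) = 0.4707/(0.4707 + 0.3741) = 0.557.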